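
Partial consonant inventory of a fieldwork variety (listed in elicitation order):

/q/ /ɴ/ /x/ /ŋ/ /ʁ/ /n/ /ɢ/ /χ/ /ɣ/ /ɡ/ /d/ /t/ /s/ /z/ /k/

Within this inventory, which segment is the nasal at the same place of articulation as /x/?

/x/ is a voiceless velar fricative.
The nasal at the same place is a velar nasal — in this inventory, /ŋ/.

/ŋ/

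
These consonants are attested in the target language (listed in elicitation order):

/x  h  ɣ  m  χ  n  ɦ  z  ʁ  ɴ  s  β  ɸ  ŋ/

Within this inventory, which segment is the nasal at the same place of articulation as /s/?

/s/ is a voiceless alveolar fricative.
The nasal at the same place is an alveolar nasal — in this inventory, /n/.

/n/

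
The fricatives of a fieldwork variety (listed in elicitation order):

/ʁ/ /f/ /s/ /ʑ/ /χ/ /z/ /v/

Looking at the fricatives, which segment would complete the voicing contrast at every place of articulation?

/ɕ/

Voiceless: /f/ (labiodental), /s/ (alveolar), /χ/ (uvular).
Voiced: /v/ (labiodental), /z/ (alveolar), /ʑ/ (alveolo-palatal), /ʁ/ (uvular).
The alveolo-palatal row has no voiceless member, so the gap is the voiceless alveolo-palatal fricative /ɕ/.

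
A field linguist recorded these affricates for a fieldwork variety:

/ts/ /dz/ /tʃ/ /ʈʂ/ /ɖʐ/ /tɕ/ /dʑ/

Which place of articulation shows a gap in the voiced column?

alveolar: voiceless /ts/, voiced /dz/.
postalveolar: voiceless /tʃ/, voiced —.
retroflex: voiceless /ʈʂ/, voiced /ɖʐ/.
alveolo-palatal: voiceless /tɕ/, voiced /dʑ/.
Every place of articulation has a voiced member except postalveolar, where /dʒ/ would be expected.

postalveolar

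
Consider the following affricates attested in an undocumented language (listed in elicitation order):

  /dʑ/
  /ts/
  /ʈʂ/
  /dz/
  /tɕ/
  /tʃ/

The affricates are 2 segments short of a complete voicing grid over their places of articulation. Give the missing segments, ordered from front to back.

alveolar: voiceless /ts/, voiced /dz/.
postalveolar: voiceless /tʃ/, voiced —.
retroflex: voiceless /ʈʂ/, voiced —.
alveolo-palatal: voiceless /tɕ/, voiced /dʑ/.
Gaps, from front to back: postalveolar lacks voiced (/dʒ/); retroflex lacks voiced (/ɖʐ/).

/dʒ/, /ɖʐ/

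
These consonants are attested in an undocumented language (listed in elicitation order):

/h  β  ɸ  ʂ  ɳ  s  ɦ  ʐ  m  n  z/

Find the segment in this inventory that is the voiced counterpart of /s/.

/s/ is a voiceless alveolar fricative.
The voiced counterpart is a voiced alveolar fricative — in this inventory, /z/.

/z/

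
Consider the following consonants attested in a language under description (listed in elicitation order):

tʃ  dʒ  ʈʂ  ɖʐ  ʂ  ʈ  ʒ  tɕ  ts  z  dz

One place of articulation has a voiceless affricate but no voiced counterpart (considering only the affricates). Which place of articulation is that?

alveolo-palatal

Voiceless: /ts/ (alveolar), /tʃ/ (postalveolar), /ʈʂ/ (retroflex), /tɕ/ (alveolo-palatal).
Voiced: /dz/ (alveolar), /dʒ/ (postalveolar), /ɖʐ/ (retroflex).
Every place of articulation has a voiced member except alveolo-palatal, where /dʑ/ would be expected.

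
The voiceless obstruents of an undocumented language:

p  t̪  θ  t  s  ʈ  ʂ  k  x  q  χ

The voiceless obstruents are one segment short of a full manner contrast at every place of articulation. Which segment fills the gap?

Stop: /p/ (bilabial), /t̪/ (dental), /t/ (alveolar), /ʈ/ (retroflex), /k/ (velar), /q/ (uvular).
Fricative: /θ/ (dental), /s/ (alveolar), /ʂ/ (retroflex), /x/ (velar), /χ/ (uvular).
The bilabial row has no fricative member, so the gap is the bilabial fricative /ɸ/.

/ɸ/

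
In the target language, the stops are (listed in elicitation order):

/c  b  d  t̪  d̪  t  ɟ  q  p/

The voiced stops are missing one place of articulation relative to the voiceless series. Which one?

place of articulation  voiceless  voiced  
bilabial          p         b       
dental            t̪        d̪      
alveolar          t         d       
palatal           c         ɟ       
uvular            q         —       
Every place of articulation has a voiced member except uvular, where /ɢ/ would be expected.

uvular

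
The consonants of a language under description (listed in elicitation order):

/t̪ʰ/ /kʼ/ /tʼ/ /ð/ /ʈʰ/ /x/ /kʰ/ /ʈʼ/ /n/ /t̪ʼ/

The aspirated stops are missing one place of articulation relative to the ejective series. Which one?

alveolar

Aspirated: /t̪ʰ/ (dental), /ʈʰ/ (retroflex), /kʰ/ (velar).
Ejective: /t̪ʼ/ (dental), /tʼ/ (alveolar), /ʈʼ/ (retroflex), /kʼ/ (velar).
Every place of articulation has an aspirated member except alveolar, where /tʰ/ would be expected.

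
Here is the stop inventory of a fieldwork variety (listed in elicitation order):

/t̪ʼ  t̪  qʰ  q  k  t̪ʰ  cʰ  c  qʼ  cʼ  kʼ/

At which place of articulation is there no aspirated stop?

velar

Plain: /t̪/ (dental), /c/ (palatal), /k/ (velar), /q/ (uvular).
Aspirated: /t̪ʰ/ (dental), /cʰ/ (palatal), /qʰ/ (uvular).
Ejective: /t̪ʼ/ (dental), /cʼ/ (palatal), /kʼ/ (velar), /qʼ/ (uvular).
Every place of articulation has an aspirated member except velar, where /kʰ/ would be expected.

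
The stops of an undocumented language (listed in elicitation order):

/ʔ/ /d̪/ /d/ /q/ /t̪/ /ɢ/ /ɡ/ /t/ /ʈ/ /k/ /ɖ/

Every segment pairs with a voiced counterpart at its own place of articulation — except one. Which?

/ʔ/

Dental: /t̪/ ~ /d̪/
Alveolar: /t/ ~ /d/
Retroflex: /ʈ/ ~ /ɖ/
Velar: /k/ ~ /ɡ/
Uvular: /q/ ~ /ɢ/
Glottal: only /ʔ/ (voiceless); no voiced partner.
So /ʔ/ is the unpaired segment.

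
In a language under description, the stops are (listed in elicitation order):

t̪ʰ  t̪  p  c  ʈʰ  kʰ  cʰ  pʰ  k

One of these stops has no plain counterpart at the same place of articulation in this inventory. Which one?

Bilabial: /p/ ~ /pʰ/
Dental: /t̪/ ~ /t̪ʰ/
Palatal: /c/ ~ /cʰ/
Velar: /k/ ~ /kʰ/
Retroflex: only /ʈʰ/ (aspirated); no plain partner.
So /ʈʰ/ is the unpaired segment.

/ʈʰ/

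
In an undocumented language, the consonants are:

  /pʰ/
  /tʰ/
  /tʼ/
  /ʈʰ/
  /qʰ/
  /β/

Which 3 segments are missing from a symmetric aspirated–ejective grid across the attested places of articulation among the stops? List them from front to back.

Aspirated: /pʰ/ (bilabial), /tʰ/ (alveolar), /ʈʰ/ (retroflex), /qʰ/ (uvular).
Ejective: /tʼ/ (alveolar).
Gaps, from front to back: bilabial lacks ejective (/pʼ/); retroflex lacks ejective (/ʈʼ/); uvular lacks ejective (/qʼ/).

/pʼ/, /ʈʼ/, /qʼ/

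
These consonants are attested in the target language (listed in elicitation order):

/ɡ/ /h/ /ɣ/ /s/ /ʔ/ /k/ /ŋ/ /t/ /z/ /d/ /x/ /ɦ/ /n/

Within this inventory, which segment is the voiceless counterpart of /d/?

/t/

/d/ is a voiced alveolar stop.
The voiceless counterpart is a voiceless alveolar stop — in this inventory, /t/.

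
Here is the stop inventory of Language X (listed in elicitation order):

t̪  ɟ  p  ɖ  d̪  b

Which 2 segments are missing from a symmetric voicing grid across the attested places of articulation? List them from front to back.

place of articulation  voiceless  voiced  
bilabial          p         b       
dental            t̪        d̪      
retroflex         —         ɖ       
palatal           —         ɟ       
Gaps, from front to back: retroflex lacks voiceless (/ʈ/); palatal lacks voiceless (/c/).

/ʈ/, /c/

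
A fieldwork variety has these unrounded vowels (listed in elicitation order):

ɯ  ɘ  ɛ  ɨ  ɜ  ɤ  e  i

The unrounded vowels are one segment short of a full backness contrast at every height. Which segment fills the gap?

high: front /i/, central /ɨ/, back /ɯ/.
high-mid: front /e/, central /ɘ/, back /ɤ/.
low-mid: front /ɛ/, central /ɜ/, back —.
The low-mid row has no back member, so the gap is the low-mid back unrounded vowel /ʌ/.

/ʌ/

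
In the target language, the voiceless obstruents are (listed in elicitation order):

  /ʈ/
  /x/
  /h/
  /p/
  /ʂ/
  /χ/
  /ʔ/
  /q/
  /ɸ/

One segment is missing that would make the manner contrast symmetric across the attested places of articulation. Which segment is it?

/k/

Stop: /p/ (bilabial), /ʈ/ (retroflex), /q/ (uvular), /ʔ/ (glottal).
Fricative: /ɸ/ (bilabial), /ʂ/ (retroflex), /x/ (velar), /χ/ (uvular), /h/ (glottal).
The velar row has no stop member, so the gap is the velar stop /k/.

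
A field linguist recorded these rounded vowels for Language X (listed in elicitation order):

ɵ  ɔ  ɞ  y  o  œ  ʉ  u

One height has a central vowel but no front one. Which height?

high-mid

Front: /y/ (high), /œ/ (low-mid).
Central: /ʉ/ (high), /ɵ/ (high-mid), /ɞ/ (low-mid).
Back: /u/ (high), /o/ (high-mid), /ɔ/ (low-mid).
Every height has a front member except high-mid, where /ø/ would be expected.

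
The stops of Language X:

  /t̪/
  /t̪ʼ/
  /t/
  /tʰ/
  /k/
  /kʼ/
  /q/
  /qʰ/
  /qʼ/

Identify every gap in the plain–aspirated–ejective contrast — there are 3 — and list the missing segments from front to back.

/t̪ʰ/, /tʼ/, /kʰ/

Plain: /t̪/ (dental), /t/ (alveolar), /k/ (velar), /q/ (uvular).
Aspirated: /tʰ/ (alveolar), /qʰ/ (uvular).
Ejective: /t̪ʼ/ (dental), /kʼ/ (velar), /qʼ/ (uvular).
Gaps, from front to back: dental lacks aspirated (/t̪ʰ/); alveolar lacks ejective (/tʼ/); velar lacks aspirated (/kʰ/).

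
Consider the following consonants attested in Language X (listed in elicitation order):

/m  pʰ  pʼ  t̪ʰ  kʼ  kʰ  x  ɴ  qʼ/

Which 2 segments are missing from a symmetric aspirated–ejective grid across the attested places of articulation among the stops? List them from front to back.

/t̪ʼ/, /qʰ/

bilabial: aspirated /pʰ/, ejective /pʼ/.
dental: aspirated /t̪ʰ/, ejective —.
velar: aspirated /kʰ/, ejective /kʼ/.
uvular: aspirated —, ejective /qʼ/.
Gaps, from front to back: dental lacks ejective (/t̪ʼ/); uvular lacks aspirated (/qʰ/).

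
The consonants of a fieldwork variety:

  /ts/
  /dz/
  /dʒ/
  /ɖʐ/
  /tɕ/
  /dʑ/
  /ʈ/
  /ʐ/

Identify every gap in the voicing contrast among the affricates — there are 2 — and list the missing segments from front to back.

Voiceless: /ts/ (alveolar), /tɕ/ (alveolo-palatal).
Voiced: /dz/ (alveolar), /dʒ/ (postalveolar), /ɖʐ/ (retroflex), /dʑ/ (alveolo-palatal).
Gaps, from front to back: postalveolar lacks voiceless (/tʃ/); retroflex lacks voiceless (/ʈʂ/).

/tʃ/, /ʈʂ/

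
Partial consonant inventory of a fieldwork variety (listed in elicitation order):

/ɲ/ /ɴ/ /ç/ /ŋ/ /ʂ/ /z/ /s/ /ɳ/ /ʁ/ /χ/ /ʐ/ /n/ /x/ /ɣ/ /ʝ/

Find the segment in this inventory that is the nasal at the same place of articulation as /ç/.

/ɲ/

/ç/ is a voiceless palatal fricative.
The nasal at the same place is a palatal nasal — in this inventory, /ɲ/.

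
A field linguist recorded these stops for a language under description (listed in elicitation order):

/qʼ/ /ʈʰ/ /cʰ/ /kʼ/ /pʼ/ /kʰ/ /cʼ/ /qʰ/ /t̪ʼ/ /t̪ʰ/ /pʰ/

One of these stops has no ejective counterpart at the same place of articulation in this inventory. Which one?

Bilabial: /pʰ/ ~ /pʼ/
Dental: /t̪ʰ/ ~ /t̪ʼ/
Palatal: /cʰ/ ~ /cʼ/
Velar: /kʰ/ ~ /kʼ/
Uvular: /qʰ/ ~ /qʼ/
Retroflex: only /ʈʰ/ (aspirated); no ejective partner.
So /ʈʰ/ is the unpaired segment.

/ʈʰ/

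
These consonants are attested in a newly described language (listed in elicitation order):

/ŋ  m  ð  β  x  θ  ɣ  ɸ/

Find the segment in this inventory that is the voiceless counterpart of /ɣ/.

/x/

/ɣ/ is a voiced velar fricative.
The voiceless counterpart is a voiceless velar fricative — in this inventory, /x/.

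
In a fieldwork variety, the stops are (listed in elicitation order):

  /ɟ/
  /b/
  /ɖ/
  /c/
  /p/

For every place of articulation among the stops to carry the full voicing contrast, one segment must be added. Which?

bilabial: voiceless /p/, voiced /b/.
retroflex: voiceless —, voiced /ɖ/.
palatal: voiceless /c/, voiced /ɟ/.
The retroflex row has no voiceless member, so the gap is the voiceless retroflex stop /ʈ/.

/ʈ/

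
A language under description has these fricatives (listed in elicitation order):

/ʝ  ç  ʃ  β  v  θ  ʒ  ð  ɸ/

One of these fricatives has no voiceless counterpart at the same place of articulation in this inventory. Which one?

/v/

Bilabial: /ɸ/ ~ /β/
Dental: /θ/ ~ /ð/
Postalveolar: /ʃ/ ~ /ʒ/
Palatal: /ç/ ~ /ʝ/
Labiodental: only /v/ (voiced); no voiceless partner.
So /v/ is the unpaired segment.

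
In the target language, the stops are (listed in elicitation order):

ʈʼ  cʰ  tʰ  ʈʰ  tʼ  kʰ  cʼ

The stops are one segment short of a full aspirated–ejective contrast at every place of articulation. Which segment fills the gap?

/kʼ/

place of articulation  aspirated  ejective
alveolar          tʰ        tʼ      
retroflex         ʈʰ        ʈʼ      
palatal           cʰ        cʼ      
velar             kʰ        —       
The velar row has no ejective member, so the gap is the ejective velar stop /kʼ/.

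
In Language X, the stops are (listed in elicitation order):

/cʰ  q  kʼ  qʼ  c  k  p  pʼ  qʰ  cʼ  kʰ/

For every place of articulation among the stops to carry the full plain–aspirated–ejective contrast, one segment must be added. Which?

/pʰ/

place of articulation  plain     aspirated  ejective
bilabial          p         —         pʼ      
palatal           c         cʰ        cʼ      
velar             k         kʰ        kʼ      
uvular            q         qʰ        qʼ      
The bilabial row has no aspirated member, so the gap is the aspirated bilabial stop /pʰ/.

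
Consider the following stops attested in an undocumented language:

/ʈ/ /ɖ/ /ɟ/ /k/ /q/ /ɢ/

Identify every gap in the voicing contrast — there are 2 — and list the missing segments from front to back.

/c/, /ɡ/

Voiceless: /ʈ/ (retroflex), /k/ (velar), /q/ (uvular).
Voiced: /ɖ/ (retroflex), /ɟ/ (palatal), /ɢ/ (uvular).
Gaps, from front to back: palatal lacks voiceless (/c/); velar lacks voiced (/ɡ/).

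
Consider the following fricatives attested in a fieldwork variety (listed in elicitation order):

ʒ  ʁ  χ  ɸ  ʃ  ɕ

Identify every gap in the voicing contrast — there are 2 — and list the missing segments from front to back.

bilabial: voiceless /ɸ/, voiced —.
postalveolar: voiceless /ʃ/, voiced /ʒ/.
alveolo-palatal: voiceless /ɕ/, voiced —.
uvular: voiceless /χ/, voiced /ʁ/.
Gaps, from front to back: bilabial lacks voiced (/β/); alveolo-palatal lacks voiced (/ʑ/).

/β/, /ʑ/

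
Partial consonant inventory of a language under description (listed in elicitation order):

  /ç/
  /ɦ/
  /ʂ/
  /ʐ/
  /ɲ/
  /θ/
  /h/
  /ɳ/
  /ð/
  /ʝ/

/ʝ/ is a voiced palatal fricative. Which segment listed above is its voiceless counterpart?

/ç/

The voiceless counterpart is a voiceless palatal fricative — in this inventory, /ç/.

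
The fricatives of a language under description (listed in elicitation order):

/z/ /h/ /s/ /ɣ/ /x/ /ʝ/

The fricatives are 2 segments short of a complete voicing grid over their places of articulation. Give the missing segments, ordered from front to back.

/ç/, /ɦ/

Voiceless: /s/ (alveolar), /x/ (velar), /h/ (glottal).
Voiced: /z/ (alveolar), /ʝ/ (palatal), /ɣ/ (velar).
Gaps, from front to back: palatal lacks voiceless (/ç/); glottal lacks voiced (/ɦ/).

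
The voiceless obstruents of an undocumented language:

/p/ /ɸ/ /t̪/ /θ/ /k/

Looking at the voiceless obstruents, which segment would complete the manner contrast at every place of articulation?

place of articulation  stop      fricative
bilabial          p         ɸ       
dental            t̪        θ       
velar             k         —       
The velar row has no fricative member, so the gap is the velar fricative /x/.

/x/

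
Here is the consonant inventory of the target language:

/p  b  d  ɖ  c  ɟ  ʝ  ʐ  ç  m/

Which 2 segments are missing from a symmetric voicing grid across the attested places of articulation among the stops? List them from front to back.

place of articulation  voiceless  voiced  
bilabial          p         b       
alveolar          —         d       
retroflex         —         ɖ       
palatal           c         ɟ       
Gaps, from front to back: alveolar lacks voiceless (/t/); retroflex lacks voiceless (/ʈ/).

/t/, /ʈ/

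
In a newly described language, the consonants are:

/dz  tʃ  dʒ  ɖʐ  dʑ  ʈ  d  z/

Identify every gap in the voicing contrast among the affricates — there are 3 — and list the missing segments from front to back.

/ts/, /ʈʂ/, /tɕ/

alveolar: voiceless —, voiced /dz/.
postalveolar: voiceless /tʃ/, voiced /dʒ/.
retroflex: voiceless —, voiced /ɖʐ/.
alveolo-palatal: voiceless —, voiced /dʑ/.
Gaps, from front to back: alveolar lacks voiceless (/ts/); retroflex lacks voiceless (/ʈʂ/); alveolo-palatal lacks voiceless (/tɕ/).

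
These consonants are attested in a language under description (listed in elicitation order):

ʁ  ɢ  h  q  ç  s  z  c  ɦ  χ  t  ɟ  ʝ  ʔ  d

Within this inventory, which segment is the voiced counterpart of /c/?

/c/ is a voiceless palatal stop.
The voiced counterpart is a voiced palatal stop — in this inventory, /ɟ/.

/ɟ/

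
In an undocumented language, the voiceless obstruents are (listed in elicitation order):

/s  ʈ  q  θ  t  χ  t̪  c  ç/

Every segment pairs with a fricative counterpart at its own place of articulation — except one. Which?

/ʈ/

Dental: /t̪/ ~ /θ/
Alveolar: /t/ ~ /s/
Palatal: /c/ ~ /ç/
Uvular: /q/ ~ /χ/
Retroflex: only /ʈ/ (stop); no fricative partner.
So /ʈ/ is the unpaired segment.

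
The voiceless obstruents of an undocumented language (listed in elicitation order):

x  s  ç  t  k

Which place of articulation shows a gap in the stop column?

Stop: /t/ (alveolar), /k/ (velar).
Fricative: /s/ (alveolar), /ç/ (palatal), /x/ (velar).
Every place of articulation has a stop member except palatal, where /c/ would be expected.

palatal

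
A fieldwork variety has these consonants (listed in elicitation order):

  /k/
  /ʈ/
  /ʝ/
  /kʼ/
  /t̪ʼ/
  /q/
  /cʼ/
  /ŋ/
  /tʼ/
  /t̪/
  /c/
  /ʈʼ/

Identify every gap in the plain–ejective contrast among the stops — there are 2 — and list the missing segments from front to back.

/t/, /qʼ/

place of articulation  plain     ejective
dental            t̪        t̪ʼ     
alveolar          —         tʼ      
retroflex         ʈ         ʈʼ      
palatal           c         cʼ      
velar             k         kʼ      
uvular            q         —       
Gaps, from front to back: alveolar lacks plain (/t/); uvular lacks ejective (/qʼ/).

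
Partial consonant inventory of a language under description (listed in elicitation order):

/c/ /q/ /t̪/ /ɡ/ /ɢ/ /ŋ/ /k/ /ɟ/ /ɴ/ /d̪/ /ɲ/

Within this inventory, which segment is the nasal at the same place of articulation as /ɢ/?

/ɴ/

/ɢ/ is a voiced uvular stop.
The nasal at the same place is an uvular nasal — in this inventory, /ɴ/.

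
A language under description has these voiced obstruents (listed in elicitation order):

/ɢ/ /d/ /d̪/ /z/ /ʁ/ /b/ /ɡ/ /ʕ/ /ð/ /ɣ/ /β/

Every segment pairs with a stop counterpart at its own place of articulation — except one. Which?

/ʕ/

Bilabial: /b/ ~ /β/
Dental: /d̪/ ~ /ð/
Alveolar: /d/ ~ /z/
Velar: /ɡ/ ~ /ɣ/
Uvular: /ɢ/ ~ /ʁ/
Pharyngeal: only /ʕ/ (fricative); no stop partner.
So /ʕ/ is the unpaired segment.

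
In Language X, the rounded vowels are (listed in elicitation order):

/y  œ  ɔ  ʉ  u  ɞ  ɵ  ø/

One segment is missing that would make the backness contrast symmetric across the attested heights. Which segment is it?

/o/

high: front /y/, central /ʉ/, back /u/.
high-mid: front /ø/, central /ɵ/, back —.
low-mid: front /œ/, central /ɞ/, back /ɔ/.
The high-mid row has no back member, so the gap is the high-mid back rounded vowel /o/.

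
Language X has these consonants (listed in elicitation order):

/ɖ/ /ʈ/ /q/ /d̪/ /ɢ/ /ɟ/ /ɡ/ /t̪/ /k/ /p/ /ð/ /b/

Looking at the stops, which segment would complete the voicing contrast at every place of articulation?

bilabial: voiceless /p/, voiced /b/.
dental: voiceless /t̪/, voiced /d̪/.
retroflex: voiceless /ʈ/, voiced /ɖ/.
palatal: voiceless —, voiced /ɟ/.
velar: voiceless /k/, voiced /ɡ/.
uvular: voiceless /q/, voiced /ɢ/.
The palatal row has no voiceless member, so the gap is the voiceless palatal stop /c/.

/c/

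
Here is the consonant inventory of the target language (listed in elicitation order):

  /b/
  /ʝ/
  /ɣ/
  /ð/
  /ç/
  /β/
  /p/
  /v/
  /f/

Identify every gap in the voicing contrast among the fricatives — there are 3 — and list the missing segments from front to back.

/ɸ/, /θ/, /x/

Voiceless: /f/ (labiodental), /ç/ (palatal).
Voiced: /β/ (bilabial), /v/ (labiodental), /ð/ (dental), /ʝ/ (palatal), /ɣ/ (velar).
Gaps, from front to back: bilabial lacks voiceless (/ɸ/); dental lacks voiceless (/θ/); velar lacks voiceless (/x/).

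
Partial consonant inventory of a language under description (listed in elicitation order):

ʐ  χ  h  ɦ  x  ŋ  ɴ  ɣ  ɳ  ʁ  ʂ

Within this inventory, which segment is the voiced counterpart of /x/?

/x/ is a voiceless velar fricative.
The voiced counterpart is a voiced velar fricative — in this inventory, /ɣ/.

/ɣ/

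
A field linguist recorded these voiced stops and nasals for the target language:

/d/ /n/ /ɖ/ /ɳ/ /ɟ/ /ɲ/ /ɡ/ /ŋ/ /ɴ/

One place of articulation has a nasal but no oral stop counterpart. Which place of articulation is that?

uvular

place of articulation  oral stop  nasal   
alveolar          d         n       
retroflex         ɖ         ɳ       
palatal           ɟ         ɲ       
velar             ɡ         ŋ       
uvular            —         ɴ       
Every place of articulation has an oral stop member except uvular, where /ɢ/ would be expected.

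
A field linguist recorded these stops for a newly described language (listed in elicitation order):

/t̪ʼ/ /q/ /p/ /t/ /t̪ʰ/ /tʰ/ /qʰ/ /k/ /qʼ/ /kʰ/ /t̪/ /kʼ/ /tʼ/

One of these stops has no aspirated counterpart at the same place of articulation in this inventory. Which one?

Dental: /t̪/ ~ /t̪ʰ/ ~ /t̪ʼ/
Alveolar: /t/ ~ /tʰ/ ~ /tʼ/
Velar: /k/ ~ /kʰ/ ~ /kʼ/
Uvular: /q/ ~ /qʰ/ ~ /qʼ/
Bilabial: only /p/ (plain); no aspirated partner.
So /p/ is the unpaired segment.

/p/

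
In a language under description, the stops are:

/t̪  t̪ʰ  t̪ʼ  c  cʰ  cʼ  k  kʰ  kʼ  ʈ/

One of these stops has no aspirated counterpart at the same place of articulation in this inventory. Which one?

Dental: /t̪/ ~ /t̪ʰ/ ~ /t̪ʼ/
Palatal: /c/ ~ /cʰ/ ~ /cʼ/
Velar: /k/ ~ /kʰ/ ~ /kʼ/
Retroflex: only /ʈ/ (plain); no aspirated partner.
So /ʈ/ is the unpaired segment.

/ʈ/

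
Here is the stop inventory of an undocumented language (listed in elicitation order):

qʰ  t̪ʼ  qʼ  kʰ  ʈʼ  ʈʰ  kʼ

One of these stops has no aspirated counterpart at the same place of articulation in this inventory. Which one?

Retroflex: /ʈʰ/ ~ /ʈʼ/
Velar: /kʰ/ ~ /kʼ/
Uvular: /qʰ/ ~ /qʼ/
Dental: only /t̪ʼ/ (ejective); no aspirated partner.
So /t̪ʼ/ is the unpaired segment.

/t̪ʼ/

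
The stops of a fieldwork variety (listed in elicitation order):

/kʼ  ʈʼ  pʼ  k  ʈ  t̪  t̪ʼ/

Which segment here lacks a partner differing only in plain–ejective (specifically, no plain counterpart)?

/pʼ/

Dental: /t̪/ ~ /t̪ʼ/
Retroflex: /ʈ/ ~ /ʈʼ/
Velar: /k/ ~ /kʼ/
Bilabial: only /pʼ/ (ejective); no plain partner.
So /pʼ/ is the unpaired segment.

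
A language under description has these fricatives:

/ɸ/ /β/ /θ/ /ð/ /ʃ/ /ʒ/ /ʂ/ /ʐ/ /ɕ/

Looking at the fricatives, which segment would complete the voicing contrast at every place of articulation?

bilabial: voiceless /ɸ/, voiced /β/.
dental: voiceless /θ/, voiced /ð/.
postalveolar: voiceless /ʃ/, voiced /ʒ/.
retroflex: voiceless /ʂ/, voiced /ʐ/.
alveolo-palatal: voiceless /ɕ/, voiced —.
The alveolo-palatal row has no voiced member, so the gap is the voiced alveolo-palatal fricative /ʑ/.

/ʑ/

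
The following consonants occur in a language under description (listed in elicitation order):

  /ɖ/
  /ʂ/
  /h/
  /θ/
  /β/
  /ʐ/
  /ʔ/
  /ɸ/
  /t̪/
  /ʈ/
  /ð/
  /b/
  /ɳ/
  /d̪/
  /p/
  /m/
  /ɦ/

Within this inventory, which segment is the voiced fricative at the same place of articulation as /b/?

/b/ is a voiced bilabial stop.
The voiced fricative at the same place is a voiced bilabial fricative — in this inventory, /β/.

/β/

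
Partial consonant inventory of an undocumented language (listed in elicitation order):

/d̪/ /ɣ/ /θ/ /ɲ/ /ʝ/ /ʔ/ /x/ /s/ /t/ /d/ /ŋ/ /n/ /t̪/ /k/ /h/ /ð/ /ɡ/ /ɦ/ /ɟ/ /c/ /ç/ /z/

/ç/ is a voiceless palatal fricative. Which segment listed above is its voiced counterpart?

The voiced counterpart is a voiced palatal fricative — in this inventory, /ʝ/.

/ʝ/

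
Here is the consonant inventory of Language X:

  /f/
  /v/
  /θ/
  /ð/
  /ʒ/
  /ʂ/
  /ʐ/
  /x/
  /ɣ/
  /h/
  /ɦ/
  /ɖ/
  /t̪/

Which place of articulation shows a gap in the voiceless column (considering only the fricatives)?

Voiceless: /f/ (labiodental), /θ/ (dental), /ʂ/ (retroflex), /x/ (velar), /h/ (glottal).
Voiced: /v/ (labiodental), /ð/ (dental), /ʒ/ (postalveolar), /ʐ/ (retroflex), /ɣ/ (velar), /ɦ/ (glottal).
Every place of articulation has a voiceless member except postalveolar, where /ʃ/ would be expected.

postalveolar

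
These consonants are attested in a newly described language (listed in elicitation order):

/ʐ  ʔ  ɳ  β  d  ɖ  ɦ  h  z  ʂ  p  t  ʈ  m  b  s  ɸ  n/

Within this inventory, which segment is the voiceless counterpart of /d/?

/t/

/d/ is a voiced alveolar stop.
The voiceless counterpart is a voiceless alveolar stop — in this inventory, /t/.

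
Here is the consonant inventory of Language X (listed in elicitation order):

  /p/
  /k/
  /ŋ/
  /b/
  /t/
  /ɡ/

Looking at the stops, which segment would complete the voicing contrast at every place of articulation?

/d/

place of articulation  voiceless  voiced  
bilabial          p         b       
alveolar          t         —       
velar             k         ɡ       
The alveolar row has no voiced member, so the gap is the voiced alveolar stop /d/.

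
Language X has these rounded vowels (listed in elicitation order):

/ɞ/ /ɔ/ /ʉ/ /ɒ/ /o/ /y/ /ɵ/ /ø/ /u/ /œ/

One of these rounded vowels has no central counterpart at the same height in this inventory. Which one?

/ɒ/

High: /y/ ~ /ʉ/ ~ /u/
High-mid: /ø/ ~ /ɵ/ ~ /o/
Low-mid: /œ/ ~ /ɞ/ ~ /ɔ/
Low: only /ɒ/ (back); no central partner.
So /ɒ/ is the unpaired segment.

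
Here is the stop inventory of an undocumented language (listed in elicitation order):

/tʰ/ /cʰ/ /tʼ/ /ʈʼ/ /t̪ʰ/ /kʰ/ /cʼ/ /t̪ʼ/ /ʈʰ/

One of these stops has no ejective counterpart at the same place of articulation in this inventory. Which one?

/kʰ/

Dental: /t̪ʰ/ ~ /t̪ʼ/
Alveolar: /tʰ/ ~ /tʼ/
Retroflex: /ʈʰ/ ~ /ʈʼ/
Palatal: /cʰ/ ~ /cʼ/
Velar: only /kʰ/ (aspirated); no ejective partner.
So /kʰ/ is the unpaired segment.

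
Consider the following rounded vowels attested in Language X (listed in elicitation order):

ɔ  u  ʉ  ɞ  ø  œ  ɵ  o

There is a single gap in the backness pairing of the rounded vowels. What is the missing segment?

/y/

high: front —, central /ʉ/, back /u/.
high-mid: front /ø/, central /ɵ/, back /o/.
low-mid: front /œ/, central /ɞ/, back /ɔ/.
The high row has no front member, so the gap is the high front rounded vowel /y/.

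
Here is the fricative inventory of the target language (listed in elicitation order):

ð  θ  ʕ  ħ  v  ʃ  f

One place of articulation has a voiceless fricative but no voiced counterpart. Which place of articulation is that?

postalveolar

labiodental: voiceless /f/, voiced /v/.
dental: voiceless /θ/, voiced /ð/.
postalveolar: voiceless /ʃ/, voiced —.
pharyngeal: voiceless /ħ/, voiced /ʕ/.
Every place of articulation has a voiced member except postalveolar, where /ʒ/ would be expected.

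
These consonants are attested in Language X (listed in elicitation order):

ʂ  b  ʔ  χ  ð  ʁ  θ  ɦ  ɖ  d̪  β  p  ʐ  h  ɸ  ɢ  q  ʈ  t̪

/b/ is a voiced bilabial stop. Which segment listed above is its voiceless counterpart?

The voiceless counterpart is a voiceless bilabial stop — in this inventory, /p/.

/p/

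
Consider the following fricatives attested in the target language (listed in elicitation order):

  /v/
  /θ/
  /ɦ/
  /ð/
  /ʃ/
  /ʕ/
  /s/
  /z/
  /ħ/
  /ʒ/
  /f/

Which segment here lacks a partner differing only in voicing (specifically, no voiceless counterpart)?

Labiodental: /f/ ~ /v/
Dental: /θ/ ~ /ð/
Alveolar: /s/ ~ /z/
Postalveolar: /ʃ/ ~ /ʒ/
Pharyngeal: /ħ/ ~ /ʕ/
Glottal: only /ɦ/ (voiced); no voiceless partner.
So /ɦ/ is the unpaired segment.

/ɦ/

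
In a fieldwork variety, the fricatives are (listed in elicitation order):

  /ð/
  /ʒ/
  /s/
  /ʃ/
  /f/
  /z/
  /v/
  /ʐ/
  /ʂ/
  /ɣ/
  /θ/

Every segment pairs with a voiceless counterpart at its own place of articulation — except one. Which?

/ɣ/

Labiodental: /f/ ~ /v/
Dental: /θ/ ~ /ð/
Alveolar: /s/ ~ /z/
Postalveolar: /ʃ/ ~ /ʒ/
Retroflex: /ʂ/ ~ /ʐ/
Velar: only /ɣ/ (voiced); no voiceless partner.
So /ɣ/ is the unpaired segment.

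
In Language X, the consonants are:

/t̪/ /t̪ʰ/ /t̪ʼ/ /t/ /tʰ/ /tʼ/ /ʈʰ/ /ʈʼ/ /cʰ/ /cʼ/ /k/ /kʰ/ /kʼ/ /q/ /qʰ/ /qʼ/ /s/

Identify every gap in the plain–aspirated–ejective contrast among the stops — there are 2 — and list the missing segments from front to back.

/ʈ/, /c/

place of articulation  plain     aspirated  ejective
dental            t̪        t̪ʰ       t̪ʼ     
alveolar          t         tʰ        tʼ      
retroflex         —         ʈʰ        ʈʼ      
palatal           —         cʰ        cʼ      
velar             k         kʰ        kʼ      
uvular            q         qʰ        qʼ      
Gaps, from front to back: retroflex lacks plain (/ʈ/); palatal lacks plain (/c/).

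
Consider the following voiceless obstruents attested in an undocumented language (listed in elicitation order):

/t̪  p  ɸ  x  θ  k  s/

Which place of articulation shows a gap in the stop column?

alveolar

bilabial: stop /p/, fricative /ɸ/.
dental: stop /t̪/, fricative /θ/.
alveolar: stop —, fricative /s/.
velar: stop /k/, fricative /x/.
Every place of articulation has a stop member except alveolar, where /t/ would be expected.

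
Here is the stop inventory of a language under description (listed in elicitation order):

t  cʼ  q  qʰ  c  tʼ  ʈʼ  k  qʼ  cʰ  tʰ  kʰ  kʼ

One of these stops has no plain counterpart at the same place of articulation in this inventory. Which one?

Alveolar: /t/ ~ /tʰ/ ~ /tʼ/
Palatal: /c/ ~ /cʰ/ ~ /cʼ/
Velar: /k/ ~ /kʰ/ ~ /kʼ/
Uvular: /q/ ~ /qʰ/ ~ /qʼ/
Retroflex: only /ʈʼ/ (ejective); no plain partner.
So /ʈʼ/ is the unpaired segment.

/ʈʼ/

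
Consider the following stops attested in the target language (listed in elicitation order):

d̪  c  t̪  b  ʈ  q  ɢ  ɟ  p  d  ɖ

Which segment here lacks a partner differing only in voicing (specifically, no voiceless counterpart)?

/d/

Bilabial: /p/ ~ /b/
Dental: /t̪/ ~ /d̪/
Retroflex: /ʈ/ ~ /ɖ/
Palatal: /c/ ~ /ɟ/
Uvular: /q/ ~ /ɢ/
Alveolar: only /d/ (voiced); no voiceless partner.
So /d/ is the unpaired segment.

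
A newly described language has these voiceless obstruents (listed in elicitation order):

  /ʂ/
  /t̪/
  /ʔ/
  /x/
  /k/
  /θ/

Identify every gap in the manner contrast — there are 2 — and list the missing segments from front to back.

/ʈ/, /h/

dental: stop /t̪/, fricative /θ/.
retroflex: stop —, fricative /ʂ/.
velar: stop /k/, fricative /x/.
glottal: stop /ʔ/, fricative —.
Gaps, from front to back: retroflex lacks stop (/ʈ/); glottal lacks fricative (/h/).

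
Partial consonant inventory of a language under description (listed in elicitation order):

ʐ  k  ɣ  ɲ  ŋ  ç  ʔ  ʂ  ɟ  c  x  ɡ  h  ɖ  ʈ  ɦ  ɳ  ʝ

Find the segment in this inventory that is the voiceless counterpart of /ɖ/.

/ʈ/

/ɖ/ is a voiced retroflex stop.
The voiceless counterpart is a voiceless retroflex stop — in this inventory, /ʈ/.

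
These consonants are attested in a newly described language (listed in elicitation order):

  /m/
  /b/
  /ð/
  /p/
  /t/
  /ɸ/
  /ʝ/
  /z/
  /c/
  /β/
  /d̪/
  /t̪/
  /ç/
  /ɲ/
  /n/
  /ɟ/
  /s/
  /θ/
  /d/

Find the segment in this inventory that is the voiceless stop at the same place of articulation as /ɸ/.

/ɸ/ is a voiceless bilabial fricative.
The voiceless stop at the same place is a voiceless bilabial stop — in this inventory, /p/.

/p/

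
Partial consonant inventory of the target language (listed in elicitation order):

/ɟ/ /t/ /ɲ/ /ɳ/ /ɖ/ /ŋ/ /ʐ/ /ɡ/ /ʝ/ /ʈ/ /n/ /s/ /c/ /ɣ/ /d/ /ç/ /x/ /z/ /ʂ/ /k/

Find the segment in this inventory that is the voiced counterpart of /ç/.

/ʝ/

/ç/ is a voiceless palatal fricative.
The voiced counterpart is a voiced palatal fricative — in this inventory, /ʝ/.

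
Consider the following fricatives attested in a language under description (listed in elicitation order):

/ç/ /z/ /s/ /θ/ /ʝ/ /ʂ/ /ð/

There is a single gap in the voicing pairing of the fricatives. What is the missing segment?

/ʐ/

dental: voiceless /θ/, voiced /ð/.
alveolar: voiceless /s/, voiced /z/.
retroflex: voiceless /ʂ/, voiced —.
palatal: voiceless /ç/, voiced /ʝ/.
The retroflex row has no voiced member, so the gap is the voiced retroflex fricative /ʐ/.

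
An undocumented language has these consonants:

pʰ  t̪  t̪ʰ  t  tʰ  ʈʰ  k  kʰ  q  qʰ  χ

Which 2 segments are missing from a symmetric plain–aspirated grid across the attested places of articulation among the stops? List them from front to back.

/p/, /ʈ/

bilabial: plain —, aspirated /pʰ/.
dental: plain /t̪/, aspirated /t̪ʰ/.
alveolar: plain /t/, aspirated /tʰ/.
retroflex: plain —, aspirated /ʈʰ/.
velar: plain /k/, aspirated /kʰ/.
uvular: plain /q/, aspirated /qʰ/.
Gaps, from front to back: bilabial lacks plain (/p/); retroflex lacks plain (/ʈ/).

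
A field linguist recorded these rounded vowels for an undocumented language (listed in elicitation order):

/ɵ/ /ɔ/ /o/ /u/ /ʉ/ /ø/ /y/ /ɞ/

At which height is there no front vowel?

height            front     central   back    
high              y         ʉ         u       
high-mid          ø         ɵ         o       
low-mid           —         ɞ         ɔ       
Every height has a front member except low-mid, where /œ/ would be expected.

low-mid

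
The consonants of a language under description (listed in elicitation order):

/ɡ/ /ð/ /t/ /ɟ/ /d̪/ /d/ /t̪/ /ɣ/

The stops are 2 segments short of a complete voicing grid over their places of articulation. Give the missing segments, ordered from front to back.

dental: voiceless /t̪/, voiced /d̪/.
alveolar: voiceless /t/, voiced /d/.
palatal: voiceless —, voiced /ɟ/.
velar: voiceless —, voiced /ɡ/.
Gaps, from front to back: palatal lacks voiceless (/c/); velar lacks voiceless (/k/).

/c/, /k/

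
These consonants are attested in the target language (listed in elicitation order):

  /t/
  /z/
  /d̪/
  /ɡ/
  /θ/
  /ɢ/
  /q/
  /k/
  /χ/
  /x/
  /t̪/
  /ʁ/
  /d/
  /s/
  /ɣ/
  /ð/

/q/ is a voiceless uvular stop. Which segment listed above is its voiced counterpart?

/ɢ/

The voiced counterpart is a voiced uvular stop — in this inventory, /ɢ/.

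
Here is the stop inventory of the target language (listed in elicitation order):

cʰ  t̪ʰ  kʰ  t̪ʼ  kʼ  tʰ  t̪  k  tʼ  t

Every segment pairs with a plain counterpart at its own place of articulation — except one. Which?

/cʰ/

Dental: /t̪/ ~ /t̪ʰ/ ~ /t̪ʼ/
Alveolar: /t/ ~ /tʰ/ ~ /tʼ/
Velar: /k/ ~ /kʰ/ ~ /kʼ/
Palatal: only /cʰ/ (aspirated); no plain partner.
So /cʰ/ is the unpaired segment.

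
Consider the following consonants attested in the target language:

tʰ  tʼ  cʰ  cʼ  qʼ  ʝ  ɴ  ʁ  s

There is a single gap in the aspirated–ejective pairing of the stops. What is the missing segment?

/qʰ/

Aspirated: /tʰ/ (alveolar), /cʰ/ (palatal).
Ejective: /tʼ/ (alveolar), /cʼ/ (palatal), /qʼ/ (uvular).
The uvular row has no aspirated member, so the gap is the aspirated uvular stop /qʰ/.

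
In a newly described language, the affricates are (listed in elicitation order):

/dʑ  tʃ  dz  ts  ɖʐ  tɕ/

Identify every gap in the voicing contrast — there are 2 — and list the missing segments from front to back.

alveolar: voiceless /ts/, voiced /dz/.
postalveolar: voiceless /tʃ/, voiced —.
retroflex: voiceless —, voiced /ɖʐ/.
alveolo-palatal: voiceless /tɕ/, voiced /dʑ/.
Gaps, from front to back: postalveolar lacks voiced (/dʒ/); retroflex lacks voiceless (/ʈʂ/).

/dʒ/, /ʈʂ/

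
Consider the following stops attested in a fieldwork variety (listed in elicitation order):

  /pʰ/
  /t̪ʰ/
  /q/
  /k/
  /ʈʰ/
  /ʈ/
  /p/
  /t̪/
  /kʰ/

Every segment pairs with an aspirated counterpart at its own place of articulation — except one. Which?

Bilabial: /p/ ~ /pʰ/
Dental: /t̪/ ~ /t̪ʰ/
Retroflex: /ʈ/ ~ /ʈʰ/
Velar: /k/ ~ /kʰ/
Uvular: only /q/ (plain); no aspirated partner.
So /q/ is the unpaired segment.

/q/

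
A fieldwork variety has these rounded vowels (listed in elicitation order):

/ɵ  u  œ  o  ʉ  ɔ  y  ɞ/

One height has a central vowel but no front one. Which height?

high-mid

Front: /y/ (high), /œ/ (low-mid).
Central: /ʉ/ (high), /ɵ/ (high-mid), /ɞ/ (low-mid).
Back: /u/ (high), /o/ (high-mid), /ɔ/ (low-mid).
Every height has a front member except high-mid, where /ø/ would be expected.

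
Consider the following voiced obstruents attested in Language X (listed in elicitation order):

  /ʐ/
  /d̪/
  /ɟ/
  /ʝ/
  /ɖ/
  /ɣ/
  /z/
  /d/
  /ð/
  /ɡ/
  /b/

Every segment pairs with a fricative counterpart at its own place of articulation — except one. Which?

Dental: /d̪/ ~ /ð/
Alveolar: /d/ ~ /z/
Retroflex: /ɖ/ ~ /ʐ/
Palatal: /ɟ/ ~ /ʝ/
Velar: /ɡ/ ~ /ɣ/
Bilabial: only /b/ (stop); no fricative partner.
So /b/ is the unpaired segment.

/b/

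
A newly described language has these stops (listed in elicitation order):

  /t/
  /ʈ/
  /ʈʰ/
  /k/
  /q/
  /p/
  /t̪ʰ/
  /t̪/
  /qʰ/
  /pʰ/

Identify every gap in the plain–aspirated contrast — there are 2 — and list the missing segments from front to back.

/tʰ/, /kʰ/

bilabial: plain /p/, aspirated /pʰ/.
dental: plain /t̪/, aspirated /t̪ʰ/.
alveolar: plain /t/, aspirated —.
retroflex: plain /ʈ/, aspirated /ʈʰ/.
velar: plain /k/, aspirated —.
uvular: plain /q/, aspirated /qʰ/.
Gaps, from front to back: alveolar lacks aspirated (/tʰ/); velar lacks aspirated (/kʰ/).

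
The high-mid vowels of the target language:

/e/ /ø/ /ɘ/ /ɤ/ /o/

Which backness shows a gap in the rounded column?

central

Unrounded: /e/ (front), /ɘ/ (central), /ɤ/ (back).
Rounded: /ø/ (front), /o/ (back).
Every backness has a rounded member except central, where /ɵ/ would be expected.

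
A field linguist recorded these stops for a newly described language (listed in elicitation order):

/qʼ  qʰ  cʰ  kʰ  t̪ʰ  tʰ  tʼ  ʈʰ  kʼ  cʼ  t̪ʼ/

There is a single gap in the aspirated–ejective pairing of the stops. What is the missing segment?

dental: aspirated /t̪ʰ/, ejective /t̪ʼ/.
alveolar: aspirated /tʰ/, ejective /tʼ/.
retroflex: aspirated /ʈʰ/, ejective —.
palatal: aspirated /cʰ/, ejective /cʼ/.
velar: aspirated /kʰ/, ejective /kʼ/.
uvular: aspirated /qʰ/, ejective /qʼ/.
The retroflex row has no ejective member, so the gap is the ejective retroflex stop /ʈʼ/.

/ʈʼ/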